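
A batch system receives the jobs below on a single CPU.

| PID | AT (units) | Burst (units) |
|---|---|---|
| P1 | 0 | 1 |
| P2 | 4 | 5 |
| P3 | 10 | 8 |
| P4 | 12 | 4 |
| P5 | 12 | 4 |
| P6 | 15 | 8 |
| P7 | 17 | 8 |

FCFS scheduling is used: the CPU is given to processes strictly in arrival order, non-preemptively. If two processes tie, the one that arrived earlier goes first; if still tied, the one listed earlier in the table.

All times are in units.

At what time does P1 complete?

1

Schedule: | P1 0-1 | idle 1-4 | P2 4-9 | idle 9-10 | P3 10-18 | P4 18-22 | P5 22-26 | P6 26-34 | P7 34-42 |
Completion: P1=1  P2=9  P3=18  P4=22  P5=26  P6=34  P7=42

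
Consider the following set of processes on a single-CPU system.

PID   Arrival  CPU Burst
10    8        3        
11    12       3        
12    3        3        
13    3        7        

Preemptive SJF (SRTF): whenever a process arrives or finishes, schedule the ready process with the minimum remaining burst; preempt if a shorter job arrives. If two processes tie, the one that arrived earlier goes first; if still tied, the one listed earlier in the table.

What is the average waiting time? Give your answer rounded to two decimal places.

Schedule: | idle 0-3 | 12 3-6 | 13 6-8 | 10 8-11 | 13 11-12 | 11 12-15 | 13 15-19 |
Completion: 10=11  11=15  12=6  13=19
Waiting times: 10=0, 11=0, 12=0, 13=9
Average waiting = (0+0+0+9) / 4 = 9/4 = 2.25

2.25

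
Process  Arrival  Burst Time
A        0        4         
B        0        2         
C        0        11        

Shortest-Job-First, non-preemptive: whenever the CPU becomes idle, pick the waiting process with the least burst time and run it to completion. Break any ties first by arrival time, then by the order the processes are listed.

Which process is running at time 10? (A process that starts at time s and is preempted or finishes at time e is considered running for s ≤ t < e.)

C

Timeline: | B 0-2 | A 2-6 | C 6-17 |
Completion: A=6  B=2  C=17
Turnaround (C−A): A=6  B=2  C=17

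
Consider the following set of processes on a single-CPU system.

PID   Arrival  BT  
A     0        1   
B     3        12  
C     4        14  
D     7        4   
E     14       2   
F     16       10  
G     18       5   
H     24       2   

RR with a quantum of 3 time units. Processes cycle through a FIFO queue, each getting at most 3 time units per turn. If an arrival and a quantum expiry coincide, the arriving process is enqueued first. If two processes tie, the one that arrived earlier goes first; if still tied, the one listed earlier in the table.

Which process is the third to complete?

D

Schedule: | A 0-1 | idle 1-3 | B 3-6 | C 6-9 | B 9-12 | D 12-15 | C 15-18 | B 18-21 | E 21-23 | D 23-24 | F 24-27 | G 27-30 | C 30-33 | B 33-36 | H 36-38 | F 38-41 | G 41-43 | C 43-46 | F 46-49 | C 49-51 | F 51-52 |
Completion: A=1  B=36  C=51  D=24  E=23  F=52  G=43  H=38
Turnaround (C−A): A=1  B=33  C=47  D=17  E=9  F=36  G=25  H=14
Finish order: A → E → D → B → H → G → C → F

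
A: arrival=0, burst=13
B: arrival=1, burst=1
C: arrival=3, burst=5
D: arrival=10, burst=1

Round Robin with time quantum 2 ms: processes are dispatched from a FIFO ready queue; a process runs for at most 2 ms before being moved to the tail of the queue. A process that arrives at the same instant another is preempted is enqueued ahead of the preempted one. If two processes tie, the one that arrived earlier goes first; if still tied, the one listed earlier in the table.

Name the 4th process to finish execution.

A

Timeline: | A 0-2 | B 2-3 | A 3-5 | C 5-7 | A 7-9 | C 9-11 | A 11-13 | D 13-14 | C 14-15 | A 15-20 |
Completion: A=20  B=3  C=15  D=14
Turnaround (C−A): A=20  B=2  C=12  D=4
Finish order: B → D → C → A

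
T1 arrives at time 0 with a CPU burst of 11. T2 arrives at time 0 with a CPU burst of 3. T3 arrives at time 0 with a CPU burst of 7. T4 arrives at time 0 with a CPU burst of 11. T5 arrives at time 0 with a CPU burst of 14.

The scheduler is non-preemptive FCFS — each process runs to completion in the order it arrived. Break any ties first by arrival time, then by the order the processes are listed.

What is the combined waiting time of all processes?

78

Gantt: | T1 0-11 | T2 11-14 | T3 14-21 | T4 21-32 | T5 32-46 |
Completion: T1=11  T2=14  T3=21  T4=32  T5=46
Turnaround (C−A): T1=11  T2=14  T3=21  T4=32  T5=46
Waiting = turnaround − burst: T1=0, T2=11, T3=14, T4=21, T5=32
Total waiting = 0 + 11 + 14 + 21 + 32 = 78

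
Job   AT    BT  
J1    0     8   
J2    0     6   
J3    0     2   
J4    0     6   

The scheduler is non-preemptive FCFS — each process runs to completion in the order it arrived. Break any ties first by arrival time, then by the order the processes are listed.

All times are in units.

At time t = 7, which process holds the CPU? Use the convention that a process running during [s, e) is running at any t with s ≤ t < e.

J1

Timeline: | J1 0-8 | J2 8-14 | J3 14-16 | J4 16-22 |
Completion: J1=8  J2=14  J3=16  J4=22
Turnaround (C−A): J1=8  J2=14  J3=16  J4=22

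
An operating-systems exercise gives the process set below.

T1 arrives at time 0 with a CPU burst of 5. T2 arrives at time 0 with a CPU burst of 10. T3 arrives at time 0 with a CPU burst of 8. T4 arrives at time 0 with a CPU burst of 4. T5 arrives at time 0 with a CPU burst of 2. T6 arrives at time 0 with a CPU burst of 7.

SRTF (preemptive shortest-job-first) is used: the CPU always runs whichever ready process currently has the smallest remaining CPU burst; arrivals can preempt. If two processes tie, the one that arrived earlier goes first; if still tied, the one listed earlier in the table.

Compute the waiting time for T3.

18

Schedule: | T5 0-2 | T4 2-6 | T1 6-11 | T6 11-18 | T3 18-26 | T2 26-36 |
Completion: T1=11  T2=36  T3=26  T4=6  T5=2  T6=18
Waiting(T3) = turnaround − burst = 26 − 8 = 18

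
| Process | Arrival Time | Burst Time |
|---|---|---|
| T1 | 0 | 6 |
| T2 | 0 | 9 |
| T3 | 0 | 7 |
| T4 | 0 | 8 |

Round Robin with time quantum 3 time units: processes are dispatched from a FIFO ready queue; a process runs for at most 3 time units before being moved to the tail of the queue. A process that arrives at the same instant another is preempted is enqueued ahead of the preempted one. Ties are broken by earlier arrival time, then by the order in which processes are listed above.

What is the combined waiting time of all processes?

70

Schedule: | T1 0-3 | T2 3-6 | T3 6-9 | T4 9-12 | T1 12-15 | T2 15-18 | T3 18-21 | T4 21-24 | T2 24-27 | T3 27-28 | T4 28-30 |
Completion: T1=15  T2=27  T3=28  T4=30
Waiting = turnaround − burst: T1=9, T2=18, T3=21, T4=22
Total waiting = 9 + 18 + 21 + 22 = 70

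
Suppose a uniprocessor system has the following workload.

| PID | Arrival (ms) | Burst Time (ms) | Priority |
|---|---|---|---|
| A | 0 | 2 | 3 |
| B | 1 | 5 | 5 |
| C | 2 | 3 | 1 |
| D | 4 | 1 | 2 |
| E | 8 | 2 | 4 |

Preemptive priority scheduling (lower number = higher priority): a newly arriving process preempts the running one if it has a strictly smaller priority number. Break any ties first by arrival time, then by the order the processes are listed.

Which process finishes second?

Timeline: | A 0-2 | C 2-5 | D 5-6 | B 6-8 | E 8-10 | B 10-13 |
Completion: A=2  B=13  C=5  D=6  E=10
Finish order: A → C → D → E → B

C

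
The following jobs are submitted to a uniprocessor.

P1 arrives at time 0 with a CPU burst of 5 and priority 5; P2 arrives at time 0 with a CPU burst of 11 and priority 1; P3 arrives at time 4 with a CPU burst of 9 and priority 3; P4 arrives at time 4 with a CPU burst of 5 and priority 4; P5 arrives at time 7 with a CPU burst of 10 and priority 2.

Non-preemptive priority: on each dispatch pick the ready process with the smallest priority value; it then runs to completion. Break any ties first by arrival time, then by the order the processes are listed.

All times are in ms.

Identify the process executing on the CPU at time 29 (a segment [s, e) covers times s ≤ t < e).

Schedule: | P2 0-11 | P5 11-21 | P3 21-30 | P4 30-35 | P1 35-40 |
Completion: P1=40  P2=11  P3=30  P4=35  P5=21
Turnaround (C−A): P1=40  P2=11  P3=26  P4=31  P5=14

P3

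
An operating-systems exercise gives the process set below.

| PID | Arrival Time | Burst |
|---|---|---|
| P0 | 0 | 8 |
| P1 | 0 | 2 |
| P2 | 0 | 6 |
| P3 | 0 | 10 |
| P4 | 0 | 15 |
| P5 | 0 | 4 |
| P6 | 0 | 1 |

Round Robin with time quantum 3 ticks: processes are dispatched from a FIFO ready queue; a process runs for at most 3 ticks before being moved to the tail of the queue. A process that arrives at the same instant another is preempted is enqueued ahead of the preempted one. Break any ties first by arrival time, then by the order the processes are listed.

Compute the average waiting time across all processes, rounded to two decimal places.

Timeline: | P0 0-3 | P1 3-5 | P2 5-8 | P3 8-11 | P4 11-14 | P5 14-17 | P6 17-18 | P0 18-21 | P2 21-24 | P3 24-27 | P4 27-30 | P5 30-31 | P0 31-33 | P3 33-36 | P4 36-39 | P3 39-40 | P4 40-46 |
Completion: P0=33  P1=5  P2=24  P3=40  P4=46  P5=31  P6=18
Turnaround (C−A): P0=33  P1=5  P2=24  P3=40  P4=46  P5=31  P6=18
Waiting times: P0=25, P1=3, P2=18, P3=30, P4=31, P5=27, P6=17
Average waiting = (25+3+18+30+31+27+17) / 7 = 151/7 = 21.57

21.57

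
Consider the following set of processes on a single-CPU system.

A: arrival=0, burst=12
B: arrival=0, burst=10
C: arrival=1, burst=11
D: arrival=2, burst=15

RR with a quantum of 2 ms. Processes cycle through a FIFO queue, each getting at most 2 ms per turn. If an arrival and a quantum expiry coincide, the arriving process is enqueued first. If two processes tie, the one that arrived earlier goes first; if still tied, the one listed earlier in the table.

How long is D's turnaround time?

46

Gantt: | A 0-2 | B 2-4 | C 4-6 | D 6-8 | A 8-10 | B 10-12 | C 12-14 | D 14-16 | A 16-18 | B 18-20 | C 20-22 | D 22-24 | A 24-26 | B 26-28 | C 28-30 | D 30-32 | A 32-34 | B 34-36 | C 36-38 | D 38-40 | A 40-42 | C 42-43 | D 43-48 |
Completion: A=42  B=36  C=43  D=48
Turnaround(D) = completion − arrival = 48 − 2 = 46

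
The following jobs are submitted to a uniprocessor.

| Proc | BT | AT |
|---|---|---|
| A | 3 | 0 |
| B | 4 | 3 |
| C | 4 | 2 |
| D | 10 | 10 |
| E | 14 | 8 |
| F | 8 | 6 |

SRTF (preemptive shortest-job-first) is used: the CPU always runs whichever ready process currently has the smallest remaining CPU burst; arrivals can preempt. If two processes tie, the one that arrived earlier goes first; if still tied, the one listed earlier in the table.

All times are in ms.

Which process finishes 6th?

Gantt: | A 0-3 | C 3-7 | B 7-11 | F 11-19 | D 19-29 | E 29-43 |
Completion: A=3  B=11  C=7  D=29  E=43  F=19
Turnaround (C−A): A=3  B=8  C=5  D=19  E=35  F=13
Finish order: A → C → B → F → D → E

E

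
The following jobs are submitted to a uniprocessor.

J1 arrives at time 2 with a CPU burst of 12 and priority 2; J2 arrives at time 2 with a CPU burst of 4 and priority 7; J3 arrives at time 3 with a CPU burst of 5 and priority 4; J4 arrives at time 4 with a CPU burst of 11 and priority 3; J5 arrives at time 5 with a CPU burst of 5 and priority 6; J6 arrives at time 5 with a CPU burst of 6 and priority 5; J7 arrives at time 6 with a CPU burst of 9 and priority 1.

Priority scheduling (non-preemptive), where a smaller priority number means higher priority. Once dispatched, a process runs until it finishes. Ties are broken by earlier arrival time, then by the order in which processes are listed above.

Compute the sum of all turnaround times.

Schedule: | idle 0-2 | J1 2-14 | J7 14-23 | J4 23-34 | J3 34-39 | J6 39-45 | J5 45-50 | J2 50-54 |
Completion: J1=14  J2=54  J3=39  J4=34  J5=50  J6=45  J7=23
Turnaround (C−A): J1=12  J2=52  J3=36  J4=30  J5=45  J6=40  J7=17
Turnaround = completion − arrival: J1=12, J2=52, J3=36, J4=30, J5=45, J6=40, J7=17
Total turnaround = 12 + 52 + 36 + 30 + 45 + 40 + 17 = 232

232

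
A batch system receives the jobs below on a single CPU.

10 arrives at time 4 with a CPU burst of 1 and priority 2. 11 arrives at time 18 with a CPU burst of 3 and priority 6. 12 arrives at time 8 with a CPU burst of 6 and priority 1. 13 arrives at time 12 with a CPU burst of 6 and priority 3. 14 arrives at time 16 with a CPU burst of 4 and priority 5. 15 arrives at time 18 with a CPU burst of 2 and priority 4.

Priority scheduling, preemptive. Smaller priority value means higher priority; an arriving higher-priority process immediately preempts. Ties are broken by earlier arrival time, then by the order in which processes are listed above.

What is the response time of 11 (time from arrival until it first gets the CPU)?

8

Schedule: | idle 0-4 | 10 4-5 | idle 5-8 | 12 8-14 | 13 14-20 | 15 20-22 | 14 22-26 | 11 26-29 |
Completion: 10=5  11=29  12=14  13=20  14=26  15=22
Turnaround (C−A): 10=1  11=11  12=6  13=8  14=10  15=4
Response(11) = first start − arrival = 26 − 18 = 8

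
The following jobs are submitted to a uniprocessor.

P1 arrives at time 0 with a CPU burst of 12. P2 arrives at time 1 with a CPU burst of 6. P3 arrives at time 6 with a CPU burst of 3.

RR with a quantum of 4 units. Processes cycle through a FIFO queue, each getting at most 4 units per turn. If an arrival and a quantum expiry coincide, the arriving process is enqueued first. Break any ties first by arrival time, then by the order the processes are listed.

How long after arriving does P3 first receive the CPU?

6

Gantt: | P1 0-4 | P2 4-8 | P1 8-12 | P3 12-15 | P2 15-17 | P1 17-21 |
Completion: P1=21  P2=17  P3=15
Response(P3) = first start − arrival = 12 − 6 = 6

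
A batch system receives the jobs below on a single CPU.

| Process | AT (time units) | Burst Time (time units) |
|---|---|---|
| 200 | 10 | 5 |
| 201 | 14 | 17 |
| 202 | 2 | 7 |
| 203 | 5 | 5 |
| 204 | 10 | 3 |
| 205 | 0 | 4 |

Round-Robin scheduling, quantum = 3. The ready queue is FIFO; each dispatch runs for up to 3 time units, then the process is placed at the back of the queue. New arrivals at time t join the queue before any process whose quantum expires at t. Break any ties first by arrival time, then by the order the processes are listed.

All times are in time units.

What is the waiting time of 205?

Schedule: | 205 0-3 | 202 3-6 | 205 6-7 | 203 7-10 | 202 10-13 | 200 13-16 | 204 16-19 | 203 19-21 | 202 21-22 | 201 22-25 | 200 25-27 | 201 27-41 |
Completion: 200=27  201=41  202=22  203=21  204=19  205=7
Turnaround (C−A): 200=17  201=27  202=20  203=16  204=9  205=7
Waiting(205) = turnaround − burst = 7 − 4 = 3

3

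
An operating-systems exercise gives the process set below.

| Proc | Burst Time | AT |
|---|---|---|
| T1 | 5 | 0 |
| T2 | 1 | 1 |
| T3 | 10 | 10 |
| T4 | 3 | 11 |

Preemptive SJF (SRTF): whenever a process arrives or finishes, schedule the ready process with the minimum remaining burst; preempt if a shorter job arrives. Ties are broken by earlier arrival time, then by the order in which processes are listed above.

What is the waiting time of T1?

1

Schedule: | T1 0-1 | T2 1-2 | T1 2-6 | idle 6-10 | T3 10-11 | T4 11-14 | T3 14-23 |
Completion: T1=6  T2=2  T3=23  T4=14
Turnaround (C−A): T1=6  T2=1  T3=13  T4=3
Waiting(T1) = turnaround − burst = 6 − 5 = 1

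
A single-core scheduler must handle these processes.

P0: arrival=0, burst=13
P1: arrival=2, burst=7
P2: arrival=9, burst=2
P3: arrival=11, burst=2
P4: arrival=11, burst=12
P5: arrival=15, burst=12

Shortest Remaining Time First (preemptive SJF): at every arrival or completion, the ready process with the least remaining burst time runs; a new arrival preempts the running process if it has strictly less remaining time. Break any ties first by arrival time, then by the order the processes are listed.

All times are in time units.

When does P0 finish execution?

Timeline: | P0 0-2 | P1 2-9 | P2 9-11 | P3 11-13 | P0 13-24 | P4 24-36 | P5 36-48 |
Completion: P0=24  P1=9  P2=11  P3=13  P4=36  P5=48

24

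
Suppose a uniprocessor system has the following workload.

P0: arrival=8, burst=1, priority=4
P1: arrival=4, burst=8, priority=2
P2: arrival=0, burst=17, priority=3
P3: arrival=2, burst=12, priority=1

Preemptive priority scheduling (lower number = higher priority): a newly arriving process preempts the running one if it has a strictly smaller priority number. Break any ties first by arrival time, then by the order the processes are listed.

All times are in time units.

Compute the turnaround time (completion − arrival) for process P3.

Schedule: | P2 0-2 | P3 2-14 | P1 14-22 | P2 22-37 | P0 37-38 |
Completion: P0=38  P1=22  P2=37  P3=14
Turnaround(P3) = completion − arrival = 14 − 2 = 12

12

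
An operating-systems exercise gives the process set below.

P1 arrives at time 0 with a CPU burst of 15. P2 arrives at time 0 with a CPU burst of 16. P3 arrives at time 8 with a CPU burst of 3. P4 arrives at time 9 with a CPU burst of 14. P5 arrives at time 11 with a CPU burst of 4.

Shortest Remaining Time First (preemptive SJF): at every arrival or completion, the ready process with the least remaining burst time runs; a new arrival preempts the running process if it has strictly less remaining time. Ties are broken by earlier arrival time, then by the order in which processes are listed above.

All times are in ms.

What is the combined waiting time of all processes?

56

Schedule: | P1 0-8 | P3 8-11 | P5 11-15 | P1 15-22 | P4 22-36 | P2 36-52 |
Completion: P1=22  P2=52  P3=11  P4=36  P5=15
Waiting = turnaround − burst: P1=7, P2=36, P3=0, P4=13, P5=0
Total waiting = 7 + 36 + 0 + 13 + 0 = 56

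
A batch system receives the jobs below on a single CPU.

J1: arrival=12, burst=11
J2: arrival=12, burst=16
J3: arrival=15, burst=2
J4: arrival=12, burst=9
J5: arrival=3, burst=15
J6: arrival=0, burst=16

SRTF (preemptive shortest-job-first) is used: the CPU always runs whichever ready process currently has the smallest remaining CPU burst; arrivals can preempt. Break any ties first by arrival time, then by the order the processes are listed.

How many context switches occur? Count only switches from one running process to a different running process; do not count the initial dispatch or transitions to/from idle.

5

Timeline: | J6 0-16 | J3 16-18 | J4 18-27 | J1 27-38 | J5 38-53 | J2 53-69 |
Completion: J1=38  J2=69  J3=18  J4=27  J5=53  J6=16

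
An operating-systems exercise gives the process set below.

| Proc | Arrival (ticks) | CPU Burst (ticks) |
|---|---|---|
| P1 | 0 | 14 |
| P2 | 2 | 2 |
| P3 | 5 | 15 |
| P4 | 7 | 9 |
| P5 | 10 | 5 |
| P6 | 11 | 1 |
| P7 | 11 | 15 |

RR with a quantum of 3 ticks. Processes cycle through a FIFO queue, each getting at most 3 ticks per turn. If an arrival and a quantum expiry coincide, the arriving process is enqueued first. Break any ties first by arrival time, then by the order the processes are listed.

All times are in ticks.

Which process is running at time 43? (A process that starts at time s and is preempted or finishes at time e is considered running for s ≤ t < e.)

Timeline: | P1 0-3 | P2 3-5 | P1 5-8 | P3 8-11 | P4 11-14 | P1 14-17 | P5 17-20 | P6 20-21 | P7 21-24 | P3 24-27 | P4 27-30 | P1 30-33 | P5 33-35 | P7 35-38 | P3 38-41 | P4 41-44 | P1 44-46 | P7 46-49 | P3 49-52 | P7 52-55 | P3 55-58 | P7 58-61 |
Completion: P1=46  P2=5  P3=58  P4=44  P5=35  P6=21  P7=61
Turnaround (C−A): P1=46  P2=3  P3=53  P4=37  P5=25  P6=10  P7=50

P4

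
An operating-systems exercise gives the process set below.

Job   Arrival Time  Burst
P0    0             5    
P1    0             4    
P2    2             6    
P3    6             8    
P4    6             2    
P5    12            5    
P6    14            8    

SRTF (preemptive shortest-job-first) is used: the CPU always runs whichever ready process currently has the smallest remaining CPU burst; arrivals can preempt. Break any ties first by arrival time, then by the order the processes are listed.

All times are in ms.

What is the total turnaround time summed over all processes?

90

Gantt: | P1 0-4 | P0 4-6 | P4 6-8 | P0 8-11 | P2 11-17 | P5 17-22 | P3 22-30 | P6 30-38 |
Completion: P0=11  P1=4  P2=17  P3=30  P4=8  P5=22  P6=38
Turnaround = completion − arrival: P0=11, P1=4, P2=15, P3=24, P4=2, P5=10, P6=24
Total turnaround = 11 + 4 + 15 + 24 + 2 + 10 + 24 = 90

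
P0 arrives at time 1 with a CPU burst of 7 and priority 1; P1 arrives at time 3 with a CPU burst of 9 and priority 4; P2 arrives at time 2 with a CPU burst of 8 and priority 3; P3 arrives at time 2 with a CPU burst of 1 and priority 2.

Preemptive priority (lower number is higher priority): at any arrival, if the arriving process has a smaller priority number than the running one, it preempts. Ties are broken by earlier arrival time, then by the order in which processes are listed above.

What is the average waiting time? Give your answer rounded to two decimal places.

Gantt: | idle 0-1 | P0 1-8 | P3 8-9 | P2 9-17 | P1 17-26 |
Completion: P0=8  P1=26  P2=17  P3=9
Turnaround (C−A): P0=7  P1=23  P2=15  P3=7
Waiting times: P0=0, P1=14, P2=7, P3=6
Average waiting = (0+14+7+6) / 4 = 27/4 = 6.75

6.75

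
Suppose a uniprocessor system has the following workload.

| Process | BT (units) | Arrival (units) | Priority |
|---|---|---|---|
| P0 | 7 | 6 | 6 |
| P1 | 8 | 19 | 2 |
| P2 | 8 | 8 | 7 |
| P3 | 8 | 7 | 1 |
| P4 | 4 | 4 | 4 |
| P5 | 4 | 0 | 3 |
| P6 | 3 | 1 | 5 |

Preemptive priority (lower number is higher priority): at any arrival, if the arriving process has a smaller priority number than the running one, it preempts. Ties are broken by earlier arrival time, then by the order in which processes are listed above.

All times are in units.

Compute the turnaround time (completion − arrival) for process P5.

4

Schedule: | P5 0-4 | P4 4-7 | P3 7-15 | P4 15-16 | P6 16-19 | P1 19-27 | P0 27-34 | P2 34-42 |
Completion: P0=34  P1=27  P2=42  P3=15  P4=16  P5=4  P6=19
Turnaround (C−A): P0=28  P1=8  P2=34  P3=8  P4=12  P5=4  P6=18
Turnaround(P5) = completion − arrival = 4 − 0 = 4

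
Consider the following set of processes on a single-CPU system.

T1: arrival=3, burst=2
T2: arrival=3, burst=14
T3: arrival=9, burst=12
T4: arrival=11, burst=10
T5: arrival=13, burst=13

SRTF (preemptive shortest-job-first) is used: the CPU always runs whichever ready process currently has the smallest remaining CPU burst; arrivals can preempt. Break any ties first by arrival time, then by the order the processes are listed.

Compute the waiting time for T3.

Timeline: | idle 0-3 | T1 3-5 | T2 5-19 | T4 19-29 | T3 29-41 | T5 41-54 |
Completion: T1=5  T2=19  T3=41  T4=29  T5=54
Turnaround (C−A): T1=2  T2=16  T3=32  T4=18  T5=41
Waiting(T3) = turnaround − burst = 32 − 12 = 20

20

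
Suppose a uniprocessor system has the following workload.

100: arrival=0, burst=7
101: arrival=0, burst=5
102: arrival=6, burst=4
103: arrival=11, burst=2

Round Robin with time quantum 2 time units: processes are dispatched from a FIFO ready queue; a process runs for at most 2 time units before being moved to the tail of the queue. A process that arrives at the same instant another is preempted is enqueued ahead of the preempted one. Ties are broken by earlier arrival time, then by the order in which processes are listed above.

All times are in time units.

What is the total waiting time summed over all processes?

28

Schedule: | 100 0-2 | 101 2-4 | 100 4-6 | 101 6-8 | 102 8-10 | 100 10-12 | 101 12-13 | 102 13-15 | 103 15-17 | 100 17-18 |
Completion: 100=18  101=13  102=15  103=17
Waiting = turnaround − burst: 100=11, 101=8, 102=5, 103=4
Total waiting = 11 + 8 + 5 + 4 = 28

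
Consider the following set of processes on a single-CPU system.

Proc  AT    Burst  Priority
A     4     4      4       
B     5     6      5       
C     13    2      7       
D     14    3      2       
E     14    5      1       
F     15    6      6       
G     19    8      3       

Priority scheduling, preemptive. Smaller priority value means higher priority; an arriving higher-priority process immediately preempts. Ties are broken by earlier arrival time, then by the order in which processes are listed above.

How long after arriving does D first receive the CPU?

5

Timeline: | idle 0-4 | A 4-8 | B 8-14 | E 14-19 | D 19-22 | G 22-30 | F 30-36 | C 36-38 |
Completion: A=8  B=14  C=38  D=22  E=19  F=36  G=30
Response(D) = first start − arrival = 19 − 14 = 5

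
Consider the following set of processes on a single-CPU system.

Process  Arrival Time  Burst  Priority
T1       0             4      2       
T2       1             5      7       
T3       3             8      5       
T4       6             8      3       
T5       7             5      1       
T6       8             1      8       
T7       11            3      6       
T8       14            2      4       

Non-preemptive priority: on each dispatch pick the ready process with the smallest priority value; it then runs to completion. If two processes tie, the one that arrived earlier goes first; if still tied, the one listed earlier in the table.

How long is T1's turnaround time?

4

Schedule: | T1 0-4 | T3 4-12 | T5 12-17 | T4 17-25 | T8 25-27 | T7 27-30 | T2 30-35 | T6 35-36 |
Completion: T1=4  T2=35  T3=12  T4=25  T5=17  T6=36  T7=30  T8=27
Turnaround (C−A): T1=4  T2=34  T3=9  T4=19  T5=10  T6=28  T7=19  T8=13
Turnaround(T1) = completion − arrival = 4 − 0 = 4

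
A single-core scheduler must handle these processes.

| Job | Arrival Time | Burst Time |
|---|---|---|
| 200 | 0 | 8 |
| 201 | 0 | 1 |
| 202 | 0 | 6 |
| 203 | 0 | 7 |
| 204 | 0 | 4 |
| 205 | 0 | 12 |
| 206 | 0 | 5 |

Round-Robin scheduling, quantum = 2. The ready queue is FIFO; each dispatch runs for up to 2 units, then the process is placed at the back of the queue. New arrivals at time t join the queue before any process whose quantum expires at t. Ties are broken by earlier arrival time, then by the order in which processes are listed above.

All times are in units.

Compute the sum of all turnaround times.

Timeline: | 200 0-2 | 201 2-3 | 202 3-5 | 203 5-7 | 204 7-9 | 205 9-11 | 206 11-13 | 200 13-15 | 202 15-17 | 203 17-19 | 204 19-21 | 205 21-23 | 206 23-25 | 200 25-27 | 202 27-29 | 203 29-31 | 205 31-33 | 206 33-34 | 200 34-36 | 203 36-37 | 205 37-43 |
Completion: 200=36  201=3  202=29  203=37  204=21  205=43  206=34
Turnaround = completion − arrival: 200=36, 201=3, 202=29, 203=37, 204=21, 205=43, 206=34
Total turnaround = 36 + 3 + 29 + 37 + 21 + 43 + 34 = 203

203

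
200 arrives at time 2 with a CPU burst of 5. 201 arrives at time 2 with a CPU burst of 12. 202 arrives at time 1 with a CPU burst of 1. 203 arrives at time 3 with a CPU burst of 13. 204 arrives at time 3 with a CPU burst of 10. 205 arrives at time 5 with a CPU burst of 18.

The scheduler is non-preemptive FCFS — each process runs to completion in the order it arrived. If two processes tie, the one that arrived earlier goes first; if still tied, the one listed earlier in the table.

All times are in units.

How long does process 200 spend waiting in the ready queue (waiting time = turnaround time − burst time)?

Timeline: | idle 0-1 | 202 1-2 | 200 2-7 | 201 7-19 | 203 19-32 | 204 32-42 | 205 42-60 |
Completion: 200=7  201=19  202=2  203=32  204=42  205=60
Turnaround (C−A): 200=5  201=17  202=1  203=29  204=39  205=55
Waiting(200) = turnaround − burst = 5 − 5 = 0

0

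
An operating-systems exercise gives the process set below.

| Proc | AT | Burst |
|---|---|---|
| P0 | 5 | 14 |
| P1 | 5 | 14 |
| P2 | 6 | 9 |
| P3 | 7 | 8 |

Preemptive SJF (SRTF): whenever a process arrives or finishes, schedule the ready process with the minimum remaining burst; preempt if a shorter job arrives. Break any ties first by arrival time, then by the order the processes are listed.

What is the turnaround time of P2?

Gantt: | idle 0-5 | P0 5-6 | P2 6-15 | P3 15-23 | P0 23-36 | P1 36-50 |
Completion: P0=36  P1=50  P2=15  P3=23
Turnaround (C−A): P0=31  P1=45  P2=9  P3=16
Turnaround(P2) = completion − arrival = 15 − 6 = 9

9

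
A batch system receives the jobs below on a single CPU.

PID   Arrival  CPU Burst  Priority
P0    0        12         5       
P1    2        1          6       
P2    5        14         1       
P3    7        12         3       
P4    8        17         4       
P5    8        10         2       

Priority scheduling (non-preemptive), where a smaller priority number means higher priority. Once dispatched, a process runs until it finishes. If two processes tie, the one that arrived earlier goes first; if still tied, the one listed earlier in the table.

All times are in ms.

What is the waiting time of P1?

63

Gantt: | P0 0-12 | P2 12-26 | P5 26-36 | P3 36-48 | P4 48-65 | P1 65-66 |
Completion: P0=12  P1=66  P2=26  P3=48  P4=65  P5=36
Waiting(P1) = turnaround − burst = 64 − 1 = 63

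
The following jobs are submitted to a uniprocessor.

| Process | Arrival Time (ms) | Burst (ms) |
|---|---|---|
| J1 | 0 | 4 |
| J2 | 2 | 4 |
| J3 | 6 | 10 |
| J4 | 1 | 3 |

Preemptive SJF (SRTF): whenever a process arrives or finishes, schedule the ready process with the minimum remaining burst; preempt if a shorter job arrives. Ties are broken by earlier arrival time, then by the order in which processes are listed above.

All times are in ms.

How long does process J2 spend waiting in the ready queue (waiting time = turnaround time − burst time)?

5

Gantt: | J1 0-4 | J4 4-7 | J2 7-11 | J3 11-21 |
Completion: J1=4  J2=11  J3=21  J4=7
Turnaround (C−A): J1=4  J2=9  J3=15  J4=6
Waiting(J2) = turnaround − burst = 9 − 4 = 5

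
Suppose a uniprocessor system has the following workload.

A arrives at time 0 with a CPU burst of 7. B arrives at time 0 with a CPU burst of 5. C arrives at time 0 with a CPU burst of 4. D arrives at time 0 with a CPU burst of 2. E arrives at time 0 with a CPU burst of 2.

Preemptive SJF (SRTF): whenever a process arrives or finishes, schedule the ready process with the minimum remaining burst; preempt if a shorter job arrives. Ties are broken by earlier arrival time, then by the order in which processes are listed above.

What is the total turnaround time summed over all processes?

Gantt: | D 0-2 | E 2-4 | C 4-8 | B 8-13 | A 13-20 |
Completion: A=20  B=13  C=8  D=2  E=4
Turnaround (C−A): A=20  B=13  C=8  D=2  E=4
Turnaround = completion − arrival: A=20, B=13, C=8, D=2, E=4
Total turnaround = 20 + 13 + 8 + 2 + 4 = 47

47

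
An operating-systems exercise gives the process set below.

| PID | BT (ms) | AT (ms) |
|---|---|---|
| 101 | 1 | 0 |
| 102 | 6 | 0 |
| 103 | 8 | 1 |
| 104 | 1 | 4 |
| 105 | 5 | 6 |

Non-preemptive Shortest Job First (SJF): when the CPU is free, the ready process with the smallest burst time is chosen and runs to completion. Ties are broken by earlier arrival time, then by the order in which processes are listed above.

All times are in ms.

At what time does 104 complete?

Schedule: | 101 0-1 | 102 1-7 | 104 7-8 | 105 8-13 | 103 13-21 |
Completion: 101=1  102=7  103=21  104=8  105=13
Turnaround (C−A): 101=1  102=7  103=20  104=4  105=7

8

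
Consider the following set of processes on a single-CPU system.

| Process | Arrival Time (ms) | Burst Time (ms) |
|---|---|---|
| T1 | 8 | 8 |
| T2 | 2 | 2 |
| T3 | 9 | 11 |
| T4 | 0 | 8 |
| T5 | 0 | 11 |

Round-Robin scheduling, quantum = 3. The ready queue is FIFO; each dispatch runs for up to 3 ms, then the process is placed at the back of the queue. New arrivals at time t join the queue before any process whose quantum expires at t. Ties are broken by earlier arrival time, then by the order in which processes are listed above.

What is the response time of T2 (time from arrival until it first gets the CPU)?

4

Gantt: | T4 0-3 | T5 3-6 | T2 6-8 | T4 8-11 | T5 11-14 | T1 14-17 | T3 17-20 | T4 20-22 | T5 22-25 | T1 25-28 | T3 28-31 | T5 31-33 | T1 33-35 | T3 35-40 |
Completion: T1=35  T2=8  T3=40  T4=22  T5=33
Response(T2) = first start − arrival = 6 − 2 = 4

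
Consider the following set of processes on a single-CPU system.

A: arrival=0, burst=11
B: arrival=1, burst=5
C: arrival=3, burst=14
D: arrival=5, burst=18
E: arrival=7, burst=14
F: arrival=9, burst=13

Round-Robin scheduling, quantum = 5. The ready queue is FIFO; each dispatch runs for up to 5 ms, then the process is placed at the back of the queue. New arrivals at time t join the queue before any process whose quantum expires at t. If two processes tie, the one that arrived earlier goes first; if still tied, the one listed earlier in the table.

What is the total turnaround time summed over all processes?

Gantt: | A 0-5 | B 5-10 | C 10-15 | D 15-20 | A 20-25 | E 25-30 | F 30-35 | C 35-40 | D 40-45 | A 45-46 | E 46-51 | F 51-56 | C 56-60 | D 60-65 | E 65-69 | F 69-72 | D 72-75 |
Completion: A=46  B=10  C=60  D=75  E=69  F=72
Turnaround (C−A): A=46  B=9  C=57  D=70  E=62  F=63
Turnaround = completion − arrival: A=46, B=9, C=57, D=70, E=62, F=63
Total turnaround = 46 + 9 + 57 + 70 + 62 + 63 = 307

307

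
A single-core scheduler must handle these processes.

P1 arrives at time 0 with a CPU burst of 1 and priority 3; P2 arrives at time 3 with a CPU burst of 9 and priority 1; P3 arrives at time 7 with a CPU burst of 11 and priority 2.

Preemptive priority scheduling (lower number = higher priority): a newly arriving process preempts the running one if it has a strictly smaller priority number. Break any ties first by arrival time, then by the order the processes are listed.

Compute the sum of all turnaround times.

Timeline: | P1 0-1 | idle 1-3 | P2 3-12 | P3 12-23 |
Completion: P1=1  P2=12  P3=23
Turnaround (C−A): P1=1  P2=9  P3=16
Turnaround = completion − arrival: P1=1, P2=9, P3=16
Total turnaround = 1 + 9 + 16 = 26

26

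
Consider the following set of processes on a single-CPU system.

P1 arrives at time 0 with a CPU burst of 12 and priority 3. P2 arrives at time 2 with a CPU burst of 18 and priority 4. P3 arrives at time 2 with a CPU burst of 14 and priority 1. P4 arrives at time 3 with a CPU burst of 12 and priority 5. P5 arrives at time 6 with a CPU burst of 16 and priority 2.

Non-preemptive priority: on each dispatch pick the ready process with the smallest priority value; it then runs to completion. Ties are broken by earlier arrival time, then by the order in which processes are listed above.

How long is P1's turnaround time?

12

Timeline: | P1 0-12 | P3 12-26 | P5 26-42 | P2 42-60 | P4 60-72 |
Completion: P1=12  P2=60  P3=26  P4=72  P5=42
Turnaround (C−A): P1=12  P2=58  P3=24  P4=69  P5=36
Turnaround(P1) = completion − arrival = 12 − 0 = 12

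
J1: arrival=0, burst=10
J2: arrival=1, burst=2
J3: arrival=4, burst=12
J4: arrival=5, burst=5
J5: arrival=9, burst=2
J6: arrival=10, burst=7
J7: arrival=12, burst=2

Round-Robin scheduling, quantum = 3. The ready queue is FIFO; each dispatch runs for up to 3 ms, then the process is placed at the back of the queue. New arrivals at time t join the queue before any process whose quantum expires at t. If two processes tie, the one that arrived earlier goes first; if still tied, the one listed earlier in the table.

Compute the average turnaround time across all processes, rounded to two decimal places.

Gantt: | J1 0-3 | J2 3-5 | J1 5-8 | J3 8-11 | J4 11-14 | J1 14-17 | J5 17-19 | J6 19-22 | J3 22-25 | J7 25-27 | J4 27-29 | J1 29-30 | J6 30-33 | J3 33-36 | J6 36-37 | J3 37-40 |
Completion: J1=30  J2=5  J3=40  J4=29  J5=19  J6=37  J7=27
Turnaround (C−A): J1=30  J2=4  J3=36  J4=24  J5=10  J6=27  J7=15
Turnaround times: J1=30, J2=4, J3=36, J4=24, J5=10, J6=27, J7=15
Average turnaround = (30+4+36+24+10+27+15) / 7 = 146/7 = 20.86

20.86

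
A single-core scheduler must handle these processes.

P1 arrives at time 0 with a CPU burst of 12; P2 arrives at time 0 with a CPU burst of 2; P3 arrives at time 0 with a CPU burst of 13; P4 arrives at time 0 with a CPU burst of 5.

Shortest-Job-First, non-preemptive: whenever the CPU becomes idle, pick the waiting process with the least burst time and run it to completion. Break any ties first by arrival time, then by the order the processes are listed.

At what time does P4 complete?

Timeline: | P2 0-2 | P4 2-7 | P1 7-19 | P3 19-32 |
Completion: P1=19  P2=2  P3=32  P4=7
Turnaround (C−A): P1=19  P2=2  P3=32  P4=7

7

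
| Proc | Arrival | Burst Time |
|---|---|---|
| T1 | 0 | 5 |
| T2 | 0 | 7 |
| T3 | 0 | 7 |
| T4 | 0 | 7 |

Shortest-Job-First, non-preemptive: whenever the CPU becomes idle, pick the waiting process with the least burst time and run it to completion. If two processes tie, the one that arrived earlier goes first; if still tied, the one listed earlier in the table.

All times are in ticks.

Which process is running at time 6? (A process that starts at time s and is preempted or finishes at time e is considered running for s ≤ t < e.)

Gantt: | T1 0-5 | T2 5-12 | T3 12-19 | T4 19-26 |
Completion: T1=5  T2=12  T3=19  T4=26
Turnaround (C−A): T1=5  T2=12  T3=19  T4=26

T2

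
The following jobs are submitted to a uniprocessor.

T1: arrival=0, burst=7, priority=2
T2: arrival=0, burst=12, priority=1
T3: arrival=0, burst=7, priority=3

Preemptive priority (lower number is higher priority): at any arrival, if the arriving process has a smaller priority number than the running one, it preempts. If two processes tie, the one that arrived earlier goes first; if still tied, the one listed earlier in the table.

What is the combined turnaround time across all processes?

57

Schedule: | T2 0-12 | T1 12-19 | T3 19-26 |
Completion: T1=19  T2=12  T3=26
Turnaround (C−A): T1=19  T2=12  T3=26
Turnaround = completion − arrival: T1=19, T2=12, T3=26
Total turnaround = 19 + 12 + 26 = 57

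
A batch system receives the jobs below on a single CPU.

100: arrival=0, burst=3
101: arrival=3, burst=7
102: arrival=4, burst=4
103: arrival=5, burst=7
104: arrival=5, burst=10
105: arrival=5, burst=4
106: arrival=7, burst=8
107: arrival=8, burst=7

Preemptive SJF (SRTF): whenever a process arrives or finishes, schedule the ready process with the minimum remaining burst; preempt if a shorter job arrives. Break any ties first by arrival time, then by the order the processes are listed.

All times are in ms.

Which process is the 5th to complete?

Schedule: | 100 0-3 | 101 3-4 | 102 4-8 | 105 8-12 | 101 12-18 | 103 18-25 | 107 25-32 | 106 32-40 | 104 40-50 |
Completion: 100=3  101=18  102=8  103=25  104=50  105=12  106=40  107=32
Finish order: 100 → 102 → 105 → 101 → 103 → 107 → 106 → 104

103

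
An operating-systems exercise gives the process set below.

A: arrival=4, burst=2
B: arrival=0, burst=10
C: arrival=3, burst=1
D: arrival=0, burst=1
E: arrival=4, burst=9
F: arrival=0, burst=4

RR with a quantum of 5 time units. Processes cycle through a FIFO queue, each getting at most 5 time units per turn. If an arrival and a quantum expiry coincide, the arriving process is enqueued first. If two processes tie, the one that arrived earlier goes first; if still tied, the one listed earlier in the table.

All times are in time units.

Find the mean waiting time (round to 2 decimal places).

Schedule: | B 0-5 | D 5-6 | F 6-10 | C 10-11 | A 11-13 | E 13-18 | B 18-23 | E 23-27 |
Completion: A=13  B=23  C=11  D=6  E=27  F=10
Turnaround (C−A): A=9  B=23  C=8  D=6  E=23  F=10
Waiting times: A=7, B=13, C=7, D=5, E=14, F=6
Average waiting = (7+13+7+5+14+6) / 6 = 52/6 = 8.67

8.67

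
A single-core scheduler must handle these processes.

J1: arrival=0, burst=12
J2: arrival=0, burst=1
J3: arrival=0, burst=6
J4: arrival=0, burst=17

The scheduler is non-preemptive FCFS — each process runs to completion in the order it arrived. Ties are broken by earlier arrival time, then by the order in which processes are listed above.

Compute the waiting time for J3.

13

Gantt: | J1 0-12 | J2 12-13 | J3 13-19 | J4 19-36 |
Completion: J1=12  J2=13  J3=19  J4=36
Turnaround (C−A): J1=12  J2=13  J3=19  J4=36
Waiting(J3) = turnaround − burst = 19 − 6 = 13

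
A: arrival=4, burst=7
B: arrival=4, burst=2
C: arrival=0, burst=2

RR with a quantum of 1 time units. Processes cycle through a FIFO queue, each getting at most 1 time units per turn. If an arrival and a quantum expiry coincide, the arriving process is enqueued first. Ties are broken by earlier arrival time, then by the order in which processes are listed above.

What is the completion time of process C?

2

Gantt: | C 0-2 | idle 2-4 | A 4-5 | B 5-6 | A 6-7 | B 7-8 | A 8-13 |
Completion: A=13  B=8  C=2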